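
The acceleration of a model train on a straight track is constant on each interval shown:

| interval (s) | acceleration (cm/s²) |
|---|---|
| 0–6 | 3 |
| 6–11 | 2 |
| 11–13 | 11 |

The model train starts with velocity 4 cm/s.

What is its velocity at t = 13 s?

Δv equals the area under the a-t graph; then v = v₀ + Δv.
0–6 s: 3 × 6 = 18 cm/s
6–11 s: 2 × 5 = 10 cm/s
11–13 s: 11 × 2 = 22 cm/s
Δv = 50 cm/s, so v(13) = 4 + (50) = 54 cm/s.

54 cm/s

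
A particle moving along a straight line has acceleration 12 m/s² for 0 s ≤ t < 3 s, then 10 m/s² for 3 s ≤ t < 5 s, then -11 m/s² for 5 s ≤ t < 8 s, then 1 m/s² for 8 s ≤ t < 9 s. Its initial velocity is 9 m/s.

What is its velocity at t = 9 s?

Δv equals the area under the a-t graph; then v = v₀ + Δv.
0–3 s: 12 × 3 = 36 m/s
3–5 s: 10 × 2 = 20 m/s
5–8 s: -11 × 3 = -33 m/s
8–9 s: 1 × 1 = 1 m/s
Δv = 24 m/s, so v(9) = 9 + (24) = 33 m/s.

33 m/s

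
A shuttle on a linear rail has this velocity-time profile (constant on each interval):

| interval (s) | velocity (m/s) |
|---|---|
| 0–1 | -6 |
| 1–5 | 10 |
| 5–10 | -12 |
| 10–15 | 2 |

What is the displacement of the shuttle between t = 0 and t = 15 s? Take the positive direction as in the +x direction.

-16 m

Displacement is the signed area under the v-t curve.
0–1 s: -6 × 1 = -6 m
1–5 s: 10 × 4 = 40 m
5–10 s: -12 × 5 = -60 m
10–15 s: 2 × 5 = 10 m
Net displacement = -16 m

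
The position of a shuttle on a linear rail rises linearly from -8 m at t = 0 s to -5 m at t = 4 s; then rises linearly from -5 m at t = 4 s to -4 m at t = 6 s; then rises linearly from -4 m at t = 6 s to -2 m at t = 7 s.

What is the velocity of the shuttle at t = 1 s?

0.75 m/s

Velocity is the slope of the x-t graph on 0–4 s: (-5 − -8)/(4 − 0) = 0.75 m/s.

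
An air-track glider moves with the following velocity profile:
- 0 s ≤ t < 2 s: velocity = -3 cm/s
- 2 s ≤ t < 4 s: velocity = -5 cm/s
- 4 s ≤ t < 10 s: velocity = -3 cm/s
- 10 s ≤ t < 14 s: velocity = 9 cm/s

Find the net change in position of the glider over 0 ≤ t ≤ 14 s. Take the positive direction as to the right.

2 cm

Net displacement equals the area under the velocity-time graph (areas below the axis count negative).
0–2 s: -3 × 2 = -6 cm
2–4 s: -5 × 2 = -10 cm
4–10 s: -3 × 6 = -18 cm
10–14 s: 9 × 4 = 36 cm
Net displacement = 2 cm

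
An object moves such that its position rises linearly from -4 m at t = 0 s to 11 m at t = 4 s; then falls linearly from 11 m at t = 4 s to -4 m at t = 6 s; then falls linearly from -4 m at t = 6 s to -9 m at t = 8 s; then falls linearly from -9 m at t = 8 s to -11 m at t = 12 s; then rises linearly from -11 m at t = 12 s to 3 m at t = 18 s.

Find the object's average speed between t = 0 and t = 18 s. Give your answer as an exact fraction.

Average speed = (total path length)/(elapsed time); on a piecewise-linear x-t graph the path length is Σ|Δx|.
0–4 s: |Δx| = |11 − -4| = 15 m
4–6 s: |Δx| = |-4 − 11| = 15 m
6–8 s: |Δx| = |-9 − -4| = 5 m
8–12 s: |Δx| = |-11 − -9| = 2 m
12–18 s: |Δx| = |3 − -11| = 14 m
Total path = 51 m; average speed = 51/18 = 17/6 m/s.

17/6 m/s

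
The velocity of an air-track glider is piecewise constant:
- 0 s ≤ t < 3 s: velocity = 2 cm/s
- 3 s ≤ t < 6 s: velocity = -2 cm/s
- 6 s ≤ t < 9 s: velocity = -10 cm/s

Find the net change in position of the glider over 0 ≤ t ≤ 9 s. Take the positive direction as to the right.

-30 cm

Net displacement equals the area under the velocity-time graph (areas below the axis count negative).
0–3 s: 2 × 3 = 6 cm
3–6 s: -2 × 3 = -6 cm
6–9 s: -10 × 3 = -30 cm
Net displacement = -30 cm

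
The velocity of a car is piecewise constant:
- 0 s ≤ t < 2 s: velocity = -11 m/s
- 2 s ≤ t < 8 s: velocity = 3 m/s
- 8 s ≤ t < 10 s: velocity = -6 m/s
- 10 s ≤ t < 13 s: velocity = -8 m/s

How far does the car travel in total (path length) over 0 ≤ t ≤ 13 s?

Total distance travelled is ∫|v| dt — sum the magnitudes of each area piece.
0–2 s: |-11| × 2 = 22 m
2–8 s: |3| × 6 = 18 m
8–10 s: |-6| × 2 = 12 m
10–13 s: |-8| × 3 = 24 m
Total distance = 76 m

76 m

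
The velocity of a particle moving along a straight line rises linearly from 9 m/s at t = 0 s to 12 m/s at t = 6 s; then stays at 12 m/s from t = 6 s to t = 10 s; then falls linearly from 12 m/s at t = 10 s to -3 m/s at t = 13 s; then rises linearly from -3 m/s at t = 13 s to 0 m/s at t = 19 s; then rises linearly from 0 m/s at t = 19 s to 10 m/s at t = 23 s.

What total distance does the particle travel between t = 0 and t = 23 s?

155.3 m

Total distance travelled is ∫|v| dt — sum the magnitudes of each area piece.
0–6 s: |½(9 + 12)(6)| = 63 m
6–10 s: |12| × 4 = 48 m
10–13 s: v = 0 at t = 12.4 s; triangle areas 14.4 + 0.9 = 15.3 m
13–19 s: |½(-3 + 0)(6)| = 9 m
19–23 s: |½(0 + 10)(4)| = 20 m
Total distance = 155.3 m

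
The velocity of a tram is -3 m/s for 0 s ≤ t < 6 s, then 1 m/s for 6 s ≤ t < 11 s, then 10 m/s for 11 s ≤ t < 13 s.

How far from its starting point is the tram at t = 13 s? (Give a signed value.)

Net displacement equals the area under the velocity-time graph (areas below the axis count negative).
0–6 s: -3 × 6 = -18 m
6–11 s: 1 × 5 = 5 m
11–13 s: 10 × 2 = 20 m
Net displacement = 7 m

7 m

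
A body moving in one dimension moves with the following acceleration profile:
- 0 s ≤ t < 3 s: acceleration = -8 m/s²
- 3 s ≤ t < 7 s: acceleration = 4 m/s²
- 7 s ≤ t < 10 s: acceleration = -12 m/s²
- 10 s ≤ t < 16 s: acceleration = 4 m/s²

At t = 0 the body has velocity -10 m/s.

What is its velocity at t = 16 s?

-30 m/s

Δv equals the area under the a-t graph; then v = v₀ + Δv.
0–3 s: -8 × 3 = -24 m/s
3–7 s: 4 × 4 = 16 m/s
7–10 s: -12 × 3 = -36 m/s
10–16 s: 4 × 6 = 24 m/s
Δv = -20 m/s, so v(16) = -10 + (-20) = -30 m/s.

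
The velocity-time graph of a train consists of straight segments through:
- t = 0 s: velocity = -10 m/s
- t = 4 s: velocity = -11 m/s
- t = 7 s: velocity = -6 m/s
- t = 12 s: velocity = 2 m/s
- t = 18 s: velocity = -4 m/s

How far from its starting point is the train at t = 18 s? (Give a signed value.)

Displacement is the signed area under the v-t curve.
0–4 s: ½(-10 + -11)(4) = -42 m
4–7 s: ½(-11 + -6)(3) = -25.5 m
7–12 s: ½(-6 + 2)(5) = -10 m
12–18 s: ½(2 + -4)(6) = -6 m
Net displacement = -83.5 m

-83.5 m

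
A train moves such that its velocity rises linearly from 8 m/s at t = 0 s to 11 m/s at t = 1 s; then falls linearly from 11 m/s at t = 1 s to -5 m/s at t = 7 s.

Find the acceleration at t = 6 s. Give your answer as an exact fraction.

Acceleration is the slope of the v-t graph on 1–7 s: (-5 − 11)/(7 − 1) = -8/3 m/s².

-8/3 m/s²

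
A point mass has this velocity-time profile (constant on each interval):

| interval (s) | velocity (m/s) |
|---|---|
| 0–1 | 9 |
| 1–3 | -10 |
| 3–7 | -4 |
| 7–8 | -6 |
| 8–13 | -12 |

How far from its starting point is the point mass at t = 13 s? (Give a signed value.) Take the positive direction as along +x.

-93 m

Net displacement equals the area under the velocity-time graph (areas below the axis count negative).
0–1 s: 9 × 1 = 9 m
1–3 s: -10 × 2 = -20 m
3–7 s: -4 × 4 = -16 m
7–8 s: -6 × 1 = -6 m
8–13 s: -12 × 5 = -60 m
Net displacement = -93 m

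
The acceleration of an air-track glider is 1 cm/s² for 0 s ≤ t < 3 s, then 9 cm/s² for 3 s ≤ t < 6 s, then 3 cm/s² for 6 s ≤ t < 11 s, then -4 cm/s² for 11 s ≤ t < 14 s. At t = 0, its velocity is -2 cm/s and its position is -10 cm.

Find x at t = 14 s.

On each constant-a segment, Δv = aΔt and Δx = v₀Δt + ½aΔt²; chain segment to segment.
0–3 s: v starts -2 cm/s; Δx = -2·3 + ½·1·3² = -1.5 cm; v ends 1 cm/s.
3–6 s: v starts 1 cm/s; Δx = 1·3 + ½·9·3² = 43.5 cm; v ends 28 cm/s.
6–11 s: v starts 28 cm/s; Δx = 28·5 + ½·3·5² = 177.5 cm; v ends 43 cm/s.
11–14 s: v starts 43 cm/s; Δx = 43·3 + ½·-4·3² = 111 cm; v ends 31 cm/s.
x(14) = -10 + Σ Δx = 320.5 cm.

320.5 cm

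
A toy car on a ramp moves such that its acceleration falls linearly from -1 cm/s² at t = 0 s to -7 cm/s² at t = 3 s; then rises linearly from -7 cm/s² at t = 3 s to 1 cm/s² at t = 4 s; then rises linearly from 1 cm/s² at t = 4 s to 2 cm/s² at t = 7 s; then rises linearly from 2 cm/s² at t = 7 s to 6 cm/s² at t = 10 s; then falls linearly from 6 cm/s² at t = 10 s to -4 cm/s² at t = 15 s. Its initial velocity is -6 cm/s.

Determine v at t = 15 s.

0.5 cm/s

Δv equals the area under the a-t graph; then v = v₀ + Δv.
0–3 s: ½(-1 + -7)(3) = -12 cm/s
3–4 s: ½(-7 + 1)(1) = -3 cm/s
4–7 s: ½(1 + 2)(3) = 4.5 cm/s
7–10 s: ½(2 + 6)(3) = 12 cm/s
10–15 s: ½(6 + -4)(5) = 5 cm/s
Δv = 6.5 cm/s, so v(15) = -6 + (6.5) = 0.5 cm/s.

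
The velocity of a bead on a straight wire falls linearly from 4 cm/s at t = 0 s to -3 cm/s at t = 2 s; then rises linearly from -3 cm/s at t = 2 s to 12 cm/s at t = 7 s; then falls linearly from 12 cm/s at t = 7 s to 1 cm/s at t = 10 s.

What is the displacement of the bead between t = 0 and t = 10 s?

Net displacement equals the area under the velocity-time graph (areas below the axis count negative).
0–2 s: ½(4 + -3)(2) = 1 cm
2–7 s: ½(-3 + 12)(5) = 22.5 cm
7–10 s: ½(12 + 1)(3) = 19.5 cm
Net displacement = 43 cm

43 cm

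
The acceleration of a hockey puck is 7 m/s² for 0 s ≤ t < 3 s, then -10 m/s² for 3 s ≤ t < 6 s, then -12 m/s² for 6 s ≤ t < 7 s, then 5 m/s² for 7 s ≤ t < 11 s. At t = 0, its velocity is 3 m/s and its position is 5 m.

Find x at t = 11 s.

28.5 m

On each constant-a segment, Δv = aΔt and Δx = v₀Δt + ½aΔt²; chain segment to segment.
0–3 s: v starts 3 m/s; Δx = 3·3 + ½·7·3² = 40.5 m; v ends 24 m/s.
3–6 s: v starts 24 m/s; Δx = 24·3 + ½·-10·3² = 27 m; v ends -6 m/s.
6–7 s: v starts -6 m/s; Δx = -6·1 + ½·-12·1² = -12 m; v ends -18 m/s.
7–11 s: v starts -18 m/s; Δx = -18·4 + ½·5·4² = -32 m; v ends 2 m/s.
x(11) = 5 + Σ Δx = 28.5 m.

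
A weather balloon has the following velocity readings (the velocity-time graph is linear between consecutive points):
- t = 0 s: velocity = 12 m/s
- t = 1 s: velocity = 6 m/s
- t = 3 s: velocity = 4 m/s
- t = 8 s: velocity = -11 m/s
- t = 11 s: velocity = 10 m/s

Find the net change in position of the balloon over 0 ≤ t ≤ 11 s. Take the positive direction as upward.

Displacement is the signed area under the v-t curve.
0–1 s: ½(12 + 6)(1) = 9 m
1–3 s: ½(6 + 4)(2) = 10 m
3–8 s: ½(4 + -11)(5) = -17.5 m
8–11 s: ½(-11 + 10)(3) = -1.5 m
Net displacement = 0 m

0 m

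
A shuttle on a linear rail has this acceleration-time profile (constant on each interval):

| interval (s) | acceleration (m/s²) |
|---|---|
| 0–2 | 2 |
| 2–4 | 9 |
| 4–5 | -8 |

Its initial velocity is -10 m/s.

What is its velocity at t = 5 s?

Δv equals the area under the a-t graph; then v = v₀ + Δv.
0–2 s: 2 × 2 = 4 m/s
2–4 s: 9 × 2 = 18 m/s
4–5 s: -8 × 1 = -8 m/s
Δv = 14 m/s, so v(5) = -10 + (14) = 4 m/s.

4 m/s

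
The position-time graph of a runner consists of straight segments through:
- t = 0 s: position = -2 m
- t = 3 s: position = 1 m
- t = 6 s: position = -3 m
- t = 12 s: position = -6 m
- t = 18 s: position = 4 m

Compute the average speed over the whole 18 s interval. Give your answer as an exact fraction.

Average speed = (total path length)/(elapsed time); on a piecewise-linear x-t graph the path length is Σ|Δx|.
0–3 s: |Δx| = |1 − -2| = 3 m
3–6 s: |Δx| = |-3 − 1| = 4 m
6–12 s: |Δx| = |-6 − -3| = 3 m
12–18 s: |Δx| = |4 − -6| = 10 m
Total path = 20 m; average speed = 20/18 = 10/9 m/s.

10/9 m/s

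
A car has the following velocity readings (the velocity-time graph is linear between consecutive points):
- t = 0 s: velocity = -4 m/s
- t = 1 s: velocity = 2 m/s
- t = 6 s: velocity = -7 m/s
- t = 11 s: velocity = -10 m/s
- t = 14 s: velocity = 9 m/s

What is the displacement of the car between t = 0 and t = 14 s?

Net displacement equals the area under the velocity-time graph (areas below the axis count negative).
0–1 s: ½(-4 + 2)(1) = -1 m
1–6 s: ½(2 + -7)(5) = -12.5 m
6–11 s: ½(-7 + -10)(5) = -42.5 m
11–14 s: ½(-10 + 9)(3) = -1.5 m
Net displacement = -57.5 m

-57.5 m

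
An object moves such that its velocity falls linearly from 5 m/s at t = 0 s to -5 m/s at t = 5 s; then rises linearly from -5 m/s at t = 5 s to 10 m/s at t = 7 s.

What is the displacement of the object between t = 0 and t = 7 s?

Displacement is the signed area under the v-t curve.
0–5 s: ½(5 + -5)(5) = 0 m
5–7 s: ½(-5 + 10)(2) = 5 m
Net displacement = 5 m

5 m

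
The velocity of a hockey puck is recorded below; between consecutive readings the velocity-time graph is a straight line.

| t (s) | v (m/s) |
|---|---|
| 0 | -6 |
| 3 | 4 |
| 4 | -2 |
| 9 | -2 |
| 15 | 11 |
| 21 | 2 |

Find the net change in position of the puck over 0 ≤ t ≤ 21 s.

54 m

Displacement is the signed area under the v-t curve.
0–3 s: ½(-6 + 4)(3) = -3 m
3–4 s: ½(4 + -2)(1) = 1 m
4–9 s: -2 × 5 = -10 m
9–15 s: ½(-2 + 11)(6) = 27 m
15–21 s: ½(11 + 2)(6) = 39 m
Net displacement = 54 m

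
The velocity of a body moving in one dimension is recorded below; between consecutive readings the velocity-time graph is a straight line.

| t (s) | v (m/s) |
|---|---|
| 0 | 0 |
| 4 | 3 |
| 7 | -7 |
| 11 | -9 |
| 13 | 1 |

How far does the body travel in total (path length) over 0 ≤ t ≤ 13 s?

Total distance travelled is ∫|v| dt — sum the magnitudes of each area piece.
0–4 s: |½(0 + 3)(4)| = 6 m
4–7 s: v = 0 at t = 4.9 s; triangle areas 1.35 + 7.35 = 8.7 m
7–11 s: |½(-7 + -9)(4)| = 32 m
11–13 s: v = 0 at t = 12.8 s; triangle areas 8.1 + 0.1 = 8.2 m
Total distance = 54.9 m

54.9 m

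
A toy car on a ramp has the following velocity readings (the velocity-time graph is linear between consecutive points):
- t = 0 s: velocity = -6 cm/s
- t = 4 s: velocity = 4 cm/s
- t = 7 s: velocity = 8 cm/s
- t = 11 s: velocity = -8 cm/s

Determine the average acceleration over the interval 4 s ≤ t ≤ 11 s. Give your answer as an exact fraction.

Average acceleration = Δv/Δt = (-8 − 4)/(11 − 4) = -12/7 cm/s².

-12/7 cm/s²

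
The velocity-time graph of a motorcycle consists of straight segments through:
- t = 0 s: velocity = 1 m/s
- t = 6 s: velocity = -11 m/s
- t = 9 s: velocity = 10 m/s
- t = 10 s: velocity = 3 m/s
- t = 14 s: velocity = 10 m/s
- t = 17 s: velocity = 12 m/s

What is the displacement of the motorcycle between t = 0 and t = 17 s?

34 m

Displacement is the signed area under the v-t curve.
0–6 s: ½(1 + -11)(6) = -30 m
6–9 s: ½(-11 + 10)(3) = -1.5 m
9–10 s: ½(10 + 3)(1) = 6.5 m
10–14 s: ½(3 + 10)(4) = 26 m
14–17 s: ½(10 + 12)(3) = 33 m
Net displacement = 34 m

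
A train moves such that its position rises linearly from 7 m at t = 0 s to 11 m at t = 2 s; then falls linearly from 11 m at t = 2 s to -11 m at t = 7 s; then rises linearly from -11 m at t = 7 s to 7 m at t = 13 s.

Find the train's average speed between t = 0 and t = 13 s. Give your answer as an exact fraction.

Average speed = (total path length)/(elapsed time); on a piecewise-linear x-t graph the path length is Σ|Δx|.
0–2 s: |Δx| = |11 − 7| = 4 m
2–7 s: |Δx| = |-11 − 11| = 22 m
7–13 s: |Δx| = |7 − -11| = 18 m
Total path = 44 m; average speed = 44/13 = 44/13 m/s.

44/13 m/s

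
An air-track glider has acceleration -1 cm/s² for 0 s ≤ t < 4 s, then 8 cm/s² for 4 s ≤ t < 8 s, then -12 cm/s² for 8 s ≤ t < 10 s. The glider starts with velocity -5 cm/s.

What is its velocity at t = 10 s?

Δv equals the area under the a-t graph; then v = v₀ + Δv.
0–4 s: -1 × 4 = -4 cm/s
4–8 s: 8 × 4 = 32 cm/s
8–10 s: -12 × 2 = -24 cm/s
Δv = 4 cm/s, so v(10) = -5 + (4) = -1 cm/s.

-1 cm/s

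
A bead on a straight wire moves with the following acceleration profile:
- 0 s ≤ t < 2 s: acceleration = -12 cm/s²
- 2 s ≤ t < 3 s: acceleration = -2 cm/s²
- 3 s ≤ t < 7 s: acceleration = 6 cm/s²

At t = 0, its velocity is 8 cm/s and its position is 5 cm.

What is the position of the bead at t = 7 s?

On each constant-a segment, Δv = aΔt and Δx = v₀Δt + ½aΔt²; chain segment to segment.
0–2 s: v starts 8 cm/s; Δx = 8·2 + ½·-12·2² = -8 cm; v ends -16 cm/s.
2–3 s: v starts -16 cm/s; Δx = -16·1 + ½·-2·1² = -17 cm; v ends -18 cm/s.
3–7 s: v starts -18 cm/s; Δx = -18·4 + ½·6·4² = -24 cm; v ends 6 cm/s.
x(7) = 5 + Σ Δx = -44 cm.

-44 cm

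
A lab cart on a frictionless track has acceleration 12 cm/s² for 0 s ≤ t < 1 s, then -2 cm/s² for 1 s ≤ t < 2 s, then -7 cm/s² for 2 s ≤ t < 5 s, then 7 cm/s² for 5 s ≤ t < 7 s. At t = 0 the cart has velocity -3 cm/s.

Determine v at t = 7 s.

0 cm/s

Δv equals the area under the a-t graph; then v = v₀ + Δv.
0–1 s: 12 × 1 = 12 cm/s
1–2 s: -2 × 1 = -2 cm/s
2–5 s: -7 × 3 = -21 cm/s
5–7 s: 7 × 2 = 14 cm/s
Δv = 3 cm/s, so v(7) = -3 + (3) = 0 cm/s.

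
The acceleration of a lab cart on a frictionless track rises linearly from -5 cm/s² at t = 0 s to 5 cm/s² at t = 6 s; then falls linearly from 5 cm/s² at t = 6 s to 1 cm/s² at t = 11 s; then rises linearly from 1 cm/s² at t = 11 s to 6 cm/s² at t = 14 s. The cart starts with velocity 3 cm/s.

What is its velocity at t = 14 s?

Δv equals the area under the a-t graph; then v = v₀ + Δv.
0–6 s: ½(-5 + 5)(6) = 0 cm/s
6–11 s: ½(5 + 1)(5) = 15 cm/s
11–14 s: ½(1 + 6)(3) = 10.5 cm/s
Δv = 25.5 cm/s, so v(14) = 3 + (25.5) = 28.5 cm/s.

28.5 cm/s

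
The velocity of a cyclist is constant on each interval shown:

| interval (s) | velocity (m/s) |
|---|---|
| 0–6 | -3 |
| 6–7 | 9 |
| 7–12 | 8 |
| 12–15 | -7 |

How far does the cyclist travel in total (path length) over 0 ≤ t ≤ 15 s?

Total distance travelled is ∫|v| dt — sum the magnitudes of each area piece.
0–6 s: |-3| × 6 = 18 m
6–7 s: |9| × 1 = 9 m
7–12 s: |8| × 5 = 40 m
12–15 s: |-7| × 3 = 21 m
Total distance = 88 m

88 m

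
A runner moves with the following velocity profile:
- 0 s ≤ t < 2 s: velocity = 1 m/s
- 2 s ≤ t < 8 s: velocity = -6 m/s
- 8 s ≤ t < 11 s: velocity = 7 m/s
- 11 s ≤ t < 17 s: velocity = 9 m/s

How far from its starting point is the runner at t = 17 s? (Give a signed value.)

41 m

Net displacement equals the area under the velocity-time graph (areas below the axis count negative).
0–2 s: 1 × 2 = 2 m
2–8 s: -6 × 6 = -36 m
8–11 s: 7 × 3 = 21 m
11–17 s: 9 × 6 = 54 m
Net displacement = 41 m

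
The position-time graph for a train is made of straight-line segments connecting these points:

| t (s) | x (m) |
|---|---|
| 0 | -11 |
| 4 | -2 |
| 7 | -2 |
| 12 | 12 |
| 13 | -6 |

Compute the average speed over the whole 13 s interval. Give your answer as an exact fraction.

Average speed = (total path length)/(elapsed time); on a piecewise-linear x-t graph the path length is Σ|Δx|.
0–4 s: |Δx| = |-2 − -11| = 9 m
4–7 s: |Δx| = |-2 − -2| = 0 m
7–12 s: |Δx| = |12 − -2| = 14 m
12–13 s: |Δx| = |-6 − 12| = 18 m
Total path = 41 m; average speed = 41/13 = 41/13 m/s.

41/13 m/s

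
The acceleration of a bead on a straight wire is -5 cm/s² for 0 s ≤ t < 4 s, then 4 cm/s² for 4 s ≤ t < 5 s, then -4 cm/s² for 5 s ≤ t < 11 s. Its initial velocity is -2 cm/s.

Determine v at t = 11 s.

Δv equals the area under the a-t graph; then v = v₀ + Δv.
0–4 s: -5 × 4 = -20 cm/s
4–5 s: 4 × 1 = 4 cm/s
5–11 s: -4 × 6 = -24 cm/s
Δv = -40 cm/s, so v(11) = -2 + (-40) = -42 cm/s.

-42 cm/s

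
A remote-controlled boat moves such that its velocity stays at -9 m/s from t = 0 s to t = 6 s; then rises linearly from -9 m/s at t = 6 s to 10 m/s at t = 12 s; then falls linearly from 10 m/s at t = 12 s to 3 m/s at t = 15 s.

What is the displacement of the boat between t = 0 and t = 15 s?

-31.5 m

Displacement is the signed area under the v-t curve.
0–6 s: -9 × 6 = -54 m
6–12 s: ½(-9 + 10)(6) = 3 m
12–15 s: ½(10 + 3)(3) = 19.5 m
Net displacement = -31.5 m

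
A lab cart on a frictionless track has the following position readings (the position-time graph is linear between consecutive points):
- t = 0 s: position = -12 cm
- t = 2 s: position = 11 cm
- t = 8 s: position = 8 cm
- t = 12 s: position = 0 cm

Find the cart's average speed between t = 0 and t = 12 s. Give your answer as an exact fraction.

17/6 cm/s

Average speed = (total path length)/(elapsed time); on a piecewise-linear x-t graph the path length is Σ|Δx|.
0–2 s: |Δx| = |11 − -12| = 23 cm
2–8 s: |Δx| = |8 − 11| = 3 cm
8–12 s: |Δx| = |0 − 8| = 8 cm
Total path = 34 cm; average speed = 34/12 = 17/6 cm/s.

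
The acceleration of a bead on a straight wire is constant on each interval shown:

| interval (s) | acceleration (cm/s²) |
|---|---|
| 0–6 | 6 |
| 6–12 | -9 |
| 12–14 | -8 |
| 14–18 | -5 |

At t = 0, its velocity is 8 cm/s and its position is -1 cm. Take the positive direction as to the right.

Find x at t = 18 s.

77 cm

On each constant-a segment, Δv = aΔt and Δx = v₀Δt + ½aΔt²; chain segment to segment.
0–6 s: v starts 8 cm/s; Δx = 8·6 + ½·6·6² = 156 cm; v ends 44 cm/s.
6–12 s: v starts 44 cm/s; Δx = 44·6 + ½·-9·6² = 102 cm; v ends -10 cm/s.
12–14 s: v starts -10 cm/s; Δx = -10·2 + ½·-8·2² = -36 cm; v ends -26 cm/s.
14–18 s: v starts -26 cm/s; Δx = -26·4 + ½·-5·4² = -144 cm; v ends -46 cm/s.
x(18) = -1 + Σ Δx = 77 cm.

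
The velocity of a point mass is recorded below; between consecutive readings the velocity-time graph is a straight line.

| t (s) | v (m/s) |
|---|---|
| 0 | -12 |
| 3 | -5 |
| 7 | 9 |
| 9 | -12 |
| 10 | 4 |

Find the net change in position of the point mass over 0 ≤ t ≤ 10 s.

-24.5 m

Net displacement equals the area under the velocity-time graph (areas below the axis count negative).
0–3 s: ½(-12 + -5)(3) = -25.5 m
3–7 s: ½(-5 + 9)(4) = 8 m
7–9 s: ½(9 + -12)(2) = -3 m
9–10 s: ½(-12 + 4)(1) = -4 m
Net displacement = -24.5 m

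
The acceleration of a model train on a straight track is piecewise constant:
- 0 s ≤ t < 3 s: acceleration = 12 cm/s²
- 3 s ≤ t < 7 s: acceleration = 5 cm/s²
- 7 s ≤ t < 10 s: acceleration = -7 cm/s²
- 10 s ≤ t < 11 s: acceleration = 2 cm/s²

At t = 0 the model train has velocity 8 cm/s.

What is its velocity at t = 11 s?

Δv equals the area under the a-t graph; then v = v₀ + Δv.
0–3 s: 12 × 3 = 36 cm/s
3–7 s: 5 × 4 = 20 cm/s
7–10 s: -7 × 3 = -21 cm/s
10–11 s: 2 × 1 = 2 cm/s
Δv = 37 cm/s, so v(11) = 8 + (37) = 45 cm/s.

45 cm/s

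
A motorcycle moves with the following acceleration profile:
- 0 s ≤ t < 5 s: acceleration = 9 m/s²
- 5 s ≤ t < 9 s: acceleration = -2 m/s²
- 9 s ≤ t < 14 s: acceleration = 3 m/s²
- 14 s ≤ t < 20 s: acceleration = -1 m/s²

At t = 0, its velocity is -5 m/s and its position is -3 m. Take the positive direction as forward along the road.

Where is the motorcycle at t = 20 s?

690 m

On each constant-a segment, Δv = aΔt and Δx = v₀Δt + ½aΔt²; chain segment to segment.
0–5 s: v starts -5 m/s; Δx = -5·5 + ½·9·5² = 87.5 m; v ends 40 m/s.
5–9 s: v starts 40 m/s; Δx = 40·4 + ½·-2·4² = 144 m; v ends 32 m/s.
9–14 s: v starts 32 m/s; Δx = 32·5 + ½·3·5² = 197.5 m; v ends 47 m/s.
14–20 s: v starts 47 m/s; Δx = 47·6 + ½·-1·6² = 264 m; v ends 41 m/s.
x(20) = -3 + Σ Δx = 690 m.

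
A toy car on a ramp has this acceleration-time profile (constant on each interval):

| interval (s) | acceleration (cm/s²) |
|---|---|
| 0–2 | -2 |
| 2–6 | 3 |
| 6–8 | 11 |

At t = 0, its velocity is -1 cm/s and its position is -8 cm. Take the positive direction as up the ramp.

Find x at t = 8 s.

On each constant-a segment, Δv = aΔt and Δx = v₀Δt + ½aΔt²; chain segment to segment.
0–2 s: v starts -1 cm/s; Δx = -1·2 + ½·-2·2² = -6 cm; v ends -5 cm/s.
2–6 s: v starts -5 cm/s; Δx = -5·4 + ½·3·4² = 4 cm; v ends 7 cm/s.
6–8 s: v starts 7 cm/s; Δx = 7·2 + ½·11·2² = 36 cm; v ends 29 cm/s.
x(8) = -8 + Σ Δx = 26 cm.

26 cm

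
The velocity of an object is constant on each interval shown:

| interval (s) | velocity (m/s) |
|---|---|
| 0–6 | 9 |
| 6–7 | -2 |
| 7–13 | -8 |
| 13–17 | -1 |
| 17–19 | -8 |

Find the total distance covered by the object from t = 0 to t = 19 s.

124 m

Total distance travelled is ∫|v| dt — sum the magnitudes of each area piece.
0–6 s: |9| × 6 = 54 m
6–7 s: |-2| × 1 = 2 m
7–13 s: |-8| × 6 = 48 m
13–17 s: |-1| × 4 = 4 m
17–19 s: |-8| × 2 = 16 m
Total distance = 124 m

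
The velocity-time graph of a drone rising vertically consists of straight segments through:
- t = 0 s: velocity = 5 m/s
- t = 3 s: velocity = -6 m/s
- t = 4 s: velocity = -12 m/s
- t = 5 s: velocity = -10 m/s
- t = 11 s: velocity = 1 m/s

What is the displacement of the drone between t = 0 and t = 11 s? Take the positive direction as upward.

Net displacement equals the area under the velocity-time graph (areas below the axis count negative).
0–3 s: ½(5 + -6)(3) = -1.5 m
3–4 s: ½(-6 + -12)(1) = -9 m
4–5 s: ½(-12 + -10)(1) = -11 m
5–11 s: ½(-10 + 1)(6) = -27 m
Net displacement = -48.5 m

-48.5 m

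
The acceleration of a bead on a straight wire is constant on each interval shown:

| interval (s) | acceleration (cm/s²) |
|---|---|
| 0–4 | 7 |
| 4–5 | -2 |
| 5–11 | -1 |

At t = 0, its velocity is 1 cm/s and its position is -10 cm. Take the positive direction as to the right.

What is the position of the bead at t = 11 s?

On each constant-a segment, Δv = aΔt and Δx = v₀Δt + ½aΔt²; chain segment to segment.
0–4 s: v starts 1 cm/s; Δx = 1·4 + ½·7·4² = 60 cm; v ends 29 cm/s.
4–5 s: v starts 29 cm/s; Δx = 29·1 + ½·-2·1² = 28 cm; v ends 27 cm/s.
5–11 s: v starts 27 cm/s; Δx = 27·6 + ½·-1·6² = 144 cm; v ends 21 cm/s.
x(11) = -10 + Σ Δx = 222 cm.

222 cm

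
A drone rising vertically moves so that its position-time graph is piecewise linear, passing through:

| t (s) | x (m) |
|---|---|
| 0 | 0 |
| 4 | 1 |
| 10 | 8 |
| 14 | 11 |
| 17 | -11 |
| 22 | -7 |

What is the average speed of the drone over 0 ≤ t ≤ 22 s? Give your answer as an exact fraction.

37/22 m/s

Average speed = (total path length)/(elapsed time); on a piecewise-linear x-t graph the path length is Σ|Δx|.
0–4 s: |Δx| = |1 − 0| = 1 m
4–10 s: |Δx| = |8 − 1| = 7 m
10–14 s: |Δx| = |11 − 8| = 3 m
14–17 s: |Δx| = |-11 − 11| = 22 m
17–22 s: |Δx| = |-7 − -11| = 4 m
Total path = 37 m; average speed = 37/22 = 37/22 m/s.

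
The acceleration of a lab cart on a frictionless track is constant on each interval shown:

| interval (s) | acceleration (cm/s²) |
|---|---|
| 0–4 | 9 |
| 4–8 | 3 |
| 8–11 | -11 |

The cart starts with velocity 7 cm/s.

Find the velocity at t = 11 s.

Δv equals the area under the a-t graph; then v = v₀ + Δv.
0–4 s: 9 × 4 = 36 cm/s
4–8 s: 3 × 4 = 12 cm/s
8–11 s: -11 × 3 = -33 cm/s
Δv = 15 cm/s, so v(11) = 7 + (15) = 22 cm/s.

22 cm/s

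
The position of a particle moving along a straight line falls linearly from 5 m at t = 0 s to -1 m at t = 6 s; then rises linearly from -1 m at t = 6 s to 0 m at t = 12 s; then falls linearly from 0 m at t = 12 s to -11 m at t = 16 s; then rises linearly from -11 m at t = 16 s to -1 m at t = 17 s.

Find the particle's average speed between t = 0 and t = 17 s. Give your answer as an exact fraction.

Average speed = (total path length)/(elapsed time); on a piecewise-linear x-t graph the path length is Σ|Δx|.
0–6 s: |Δx| = |-1 − 5| = 6 m
6–12 s: |Δx| = |0 − -1| = 1 m
12–16 s: |Δx| = |-11 − 0| = 11 m
16–17 s: |Δx| = |-1 − -11| = 10 m
Total path = 28 m; average speed = 28/17 = 28/17 m/s.

28/17 m/s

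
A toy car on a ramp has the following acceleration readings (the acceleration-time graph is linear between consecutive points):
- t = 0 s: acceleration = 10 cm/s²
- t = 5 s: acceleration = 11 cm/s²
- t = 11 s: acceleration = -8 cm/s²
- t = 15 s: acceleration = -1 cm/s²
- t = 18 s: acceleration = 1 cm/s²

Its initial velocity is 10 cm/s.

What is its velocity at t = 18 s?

53.5 cm/s

Δv equals the area under the a-t graph; then v = v₀ + Δv.
0–5 s: ½(10 + 11)(5) = 52.5 cm/s
5–11 s: ½(11 + -8)(6) = 9 cm/s
11–15 s: ½(-8 + -1)(4) = -18 cm/s
15–18 s: ½(-1 + 1)(3) = 0 cm/s
Δv = 43.5 cm/s, so v(18) = 10 + (43.5) = 53.5 cm/s.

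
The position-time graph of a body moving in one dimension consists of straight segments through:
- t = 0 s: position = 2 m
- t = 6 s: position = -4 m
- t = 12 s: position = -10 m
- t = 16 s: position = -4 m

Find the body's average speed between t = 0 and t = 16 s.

Average speed = (total path length)/(elapsed time); on a piecewise-linear x-t graph the path length is Σ|Δx|.
0–6 s: |Δx| = |-4 − 2| = 6 m
6–12 s: |Δx| = |-10 − -4| = 6 m
12–16 s: |Δx| = |-4 − -10| = 6 m
Total path = 18 m; average speed = 18/16 = 1.125 m/s.

1.125 m/s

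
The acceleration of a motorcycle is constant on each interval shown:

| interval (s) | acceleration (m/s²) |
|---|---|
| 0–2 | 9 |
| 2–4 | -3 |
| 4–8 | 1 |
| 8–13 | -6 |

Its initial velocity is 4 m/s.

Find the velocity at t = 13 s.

-10 m/s

Δv equals the area under the a-t graph; then v = v₀ + Δv.
0–2 s: 9 × 2 = 18 m/s
2–4 s: -3 × 2 = -6 m/s
4–8 s: 1 × 4 = 4 m/s
8–13 s: -6 × 5 = -30 m/s
Δv = -14 m/s, so v(13) = 4 + (-14) = -10 m/s.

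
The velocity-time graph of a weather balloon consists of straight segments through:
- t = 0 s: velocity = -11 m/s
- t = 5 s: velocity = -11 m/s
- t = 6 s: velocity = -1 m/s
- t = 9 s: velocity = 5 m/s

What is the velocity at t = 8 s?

On 6–9 s the graph is linear from -1 to 5 m/s: v(8) = -1 + (5 − -1)·(8 − 6)/(9 − 6) = 3 m/s.

3 m/s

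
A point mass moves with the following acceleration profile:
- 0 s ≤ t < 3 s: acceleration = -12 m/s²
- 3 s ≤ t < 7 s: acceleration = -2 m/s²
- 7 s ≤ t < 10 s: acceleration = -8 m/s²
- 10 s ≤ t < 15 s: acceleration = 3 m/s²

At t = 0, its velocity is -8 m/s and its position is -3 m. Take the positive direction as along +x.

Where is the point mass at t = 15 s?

On each constant-a segment, Δv = aΔt and Δx = v₀Δt + ½aΔt²; chain segment to segment.
0–3 s: v starts -8 m/s; Δx = -8·3 + ½·-12·3² = -78 m; v ends -44 m/s.
3–7 s: v starts -44 m/s; Δx = -44·4 + ½·-2·4² = -192 m; v ends -52 m/s.
7–10 s: v starts -52 m/s; Δx = -52·3 + ½·-8·3² = -192 m; v ends -76 m/s.
10–15 s: v starts -76 m/s; Δx = -76·5 + ½·3·5² = -342.5 m; v ends -61 m/s.
x(15) = -3 + Σ Δx = -807.5 m.

-807.5 m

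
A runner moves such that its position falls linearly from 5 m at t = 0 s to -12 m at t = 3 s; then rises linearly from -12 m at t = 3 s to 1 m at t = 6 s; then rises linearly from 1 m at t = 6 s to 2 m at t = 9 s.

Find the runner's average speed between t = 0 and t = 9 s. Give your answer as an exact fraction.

Average speed = (total path length)/(elapsed time); on a piecewise-linear x-t graph the path length is Σ|Δx|.
0–3 s: |Δx| = |-12 − 5| = 17 m
3–6 s: |Δx| = |1 − -12| = 13 m
6–9 s: |Δx| = |2 − 1| = 1 m
Total path = 31 m; average speed = 31/9 = 31/9 m/s.

31/9 m/s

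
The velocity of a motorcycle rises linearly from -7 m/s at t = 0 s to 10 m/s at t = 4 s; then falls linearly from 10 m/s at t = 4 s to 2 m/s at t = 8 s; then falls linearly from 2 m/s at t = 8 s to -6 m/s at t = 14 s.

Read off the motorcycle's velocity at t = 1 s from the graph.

-2.75 m/s

On 0–4 s the graph is linear from -7 to 10 m/s: v(1) = -7 + (10 − -7)·(1 − 0)/(4 − 0) = -2.75 m/s.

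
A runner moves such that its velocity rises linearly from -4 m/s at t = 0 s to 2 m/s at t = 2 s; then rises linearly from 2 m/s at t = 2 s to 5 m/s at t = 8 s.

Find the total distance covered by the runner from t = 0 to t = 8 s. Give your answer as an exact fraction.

Distance (not displacement) is the total path length: add the absolute areas under v-t.
0–2 s: v = 0 at t = 4/3 s; triangle areas 8/3 + 2/3 = 10/3 m
2–8 s: |½(2 + 5)(6)| = 21 m
Total distance = 73/3 m

73/3 m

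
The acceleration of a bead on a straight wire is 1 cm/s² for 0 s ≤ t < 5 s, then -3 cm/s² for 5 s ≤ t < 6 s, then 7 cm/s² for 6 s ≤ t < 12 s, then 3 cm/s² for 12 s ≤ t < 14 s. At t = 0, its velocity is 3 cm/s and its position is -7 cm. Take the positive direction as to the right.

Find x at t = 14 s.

On each constant-a segment, Δv = aΔt and Δx = v₀Δt + ½aΔt²; chain segment to segment.
0–5 s: v starts 3 cm/s; Δx = 3·5 + ½·1·5² = 27.5 cm; v ends 8 cm/s.
5–6 s: v starts 8 cm/s; Δx = 8·1 + ½·-3·1² = 6.5 cm; v ends 5 cm/s.
6–12 s: v starts 5 cm/s; Δx = 5·6 + ½·7·6² = 156 cm; v ends 47 cm/s.
12–14 s: v starts 47 cm/s; Δx = 47·2 + ½·3·2² = 100 cm; v ends 53 cm/s.
x(14) = -7 + Σ Δx = 283 cm.

283 cm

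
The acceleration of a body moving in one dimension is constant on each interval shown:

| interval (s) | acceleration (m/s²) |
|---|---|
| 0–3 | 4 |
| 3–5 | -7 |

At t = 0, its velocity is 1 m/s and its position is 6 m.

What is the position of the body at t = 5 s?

39 m

On each constant-a segment, Δv = aΔt and Δx = v₀Δt + ½aΔt²; chain segment to segment.
0–3 s: v starts 1 m/s; Δx = 1·3 + ½·4·3² = 21 m; v ends 13 m/s.
3–5 s: v starts 13 m/s; Δx = 13·2 + ½·-7·2² = 12 m; v ends -1 m/s.
x(5) = 6 + Σ Δx = 39 m.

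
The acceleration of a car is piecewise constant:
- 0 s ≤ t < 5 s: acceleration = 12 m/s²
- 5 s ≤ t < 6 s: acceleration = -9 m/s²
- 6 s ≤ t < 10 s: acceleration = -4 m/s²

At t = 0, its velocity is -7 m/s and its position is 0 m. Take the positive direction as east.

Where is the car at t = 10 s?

On each constant-a segment, Δv = aΔt and Δx = v₀Δt + ½aΔt²; chain segment to segment.
0–5 s: v starts -7 m/s; Δx = -7·5 + ½·12·5² = 115 m; v ends 53 m/s.
5–6 s: v starts 53 m/s; Δx = 53·1 + ½·-9·1² = 48.5 m; v ends 44 m/s.
6–10 s: v starts 44 m/s; Δx = 44·4 + ½·-4·4² = 144 m; v ends 28 m/s.
x(10) = 0 + Σ Δx = 307.5 m.

307.5 m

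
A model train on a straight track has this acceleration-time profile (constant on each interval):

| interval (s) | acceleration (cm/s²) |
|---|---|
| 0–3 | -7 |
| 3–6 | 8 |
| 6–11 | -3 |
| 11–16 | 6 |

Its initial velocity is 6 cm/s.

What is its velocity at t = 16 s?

24 cm/s

Δv equals the area under the a-t graph; then v = v₀ + Δv.
0–3 s: -7 × 3 = -21 cm/s
3–6 s: 8 × 3 = 24 cm/s
6–11 s: -3 × 5 = -15 cm/s
11–16 s: 6 × 5 = 30 cm/s
Δv = 18 cm/s, so v(16) = 6 + (18) = 24 cm/s.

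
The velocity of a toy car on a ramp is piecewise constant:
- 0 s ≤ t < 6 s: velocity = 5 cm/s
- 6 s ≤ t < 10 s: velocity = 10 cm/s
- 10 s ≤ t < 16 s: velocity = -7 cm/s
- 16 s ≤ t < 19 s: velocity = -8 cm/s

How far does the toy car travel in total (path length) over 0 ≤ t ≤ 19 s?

136 cm

Distance (not displacement) is the total path length: add the absolute areas under v-t.
0–6 s: |5| × 6 = 30 cm
6–10 s: |10| × 4 = 40 cm
10–16 s: |-7| × 6 = 42 cm
16–19 s: |-8| × 3 = 24 cm
Total distance = 136 cm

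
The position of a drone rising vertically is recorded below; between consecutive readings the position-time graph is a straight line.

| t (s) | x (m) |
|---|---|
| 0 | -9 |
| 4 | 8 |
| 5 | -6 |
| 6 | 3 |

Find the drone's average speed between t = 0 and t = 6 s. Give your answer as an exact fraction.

Average speed = (total path length)/(elapsed time); on a piecewise-linear x-t graph the path length is Σ|Δx|.
0–4 s: |Δx| = |8 − -9| = 17 m
4–5 s: |Δx| = |-6 − 8| = 14 m
5–6 s: |Δx| = |3 − -6| = 9 m
Total path = 40 m; average speed = 40/6 = 20/3 m/s.

20/3 m/s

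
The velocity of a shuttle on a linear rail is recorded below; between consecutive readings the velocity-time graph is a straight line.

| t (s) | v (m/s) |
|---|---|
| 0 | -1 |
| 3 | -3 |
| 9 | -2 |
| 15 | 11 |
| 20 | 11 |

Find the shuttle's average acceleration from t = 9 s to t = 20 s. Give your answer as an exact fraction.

Average acceleration = Δv/Δt = (11 − -2)/(20 − 9) = 13/11 m/s².

13/11 m/s²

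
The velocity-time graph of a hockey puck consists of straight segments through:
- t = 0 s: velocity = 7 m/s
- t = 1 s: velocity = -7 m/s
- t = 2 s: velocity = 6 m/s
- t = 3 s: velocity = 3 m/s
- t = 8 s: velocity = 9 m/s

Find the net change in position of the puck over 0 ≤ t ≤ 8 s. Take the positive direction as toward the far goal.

Net displacement equals the area under the velocity-time graph (areas below the axis count negative).
0–1 s: ½(7 + -7)(1) = 0 m
1–2 s: ½(-7 + 6)(1) = -0.5 m
2–3 s: ½(6 + 3)(1) = 4.5 m
3–8 s: ½(3 + 9)(5) = 30 m
Net displacement = 34 m

34 m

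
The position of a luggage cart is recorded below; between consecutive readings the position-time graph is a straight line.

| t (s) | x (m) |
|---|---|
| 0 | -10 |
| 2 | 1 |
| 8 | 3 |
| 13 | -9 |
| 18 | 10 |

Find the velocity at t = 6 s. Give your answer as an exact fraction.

1/3 m/s

Velocity is the slope of the x-t graph on 2–8 s: (3 − 1)/(8 − 2) = 1/3 m/s.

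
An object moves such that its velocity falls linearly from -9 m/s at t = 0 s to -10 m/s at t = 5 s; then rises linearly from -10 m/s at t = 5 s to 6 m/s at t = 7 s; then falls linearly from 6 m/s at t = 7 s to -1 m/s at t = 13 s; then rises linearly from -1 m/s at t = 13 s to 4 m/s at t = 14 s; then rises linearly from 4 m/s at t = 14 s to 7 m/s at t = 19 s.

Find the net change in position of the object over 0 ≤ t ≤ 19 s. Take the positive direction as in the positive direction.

Displacement is the signed area under the v-t curve.
0–5 s: ½(-9 + -10)(5) = -47.5 m
5–7 s: ½(-10 + 6)(2) = -4 m
7–13 s: ½(6 + -1)(6) = 15 m
13–14 s: ½(-1 + 4)(1) = 1.5 m
14–19 s: ½(4 + 7)(5) = 27.5 m
Net displacement = -7.5 m

-7.5 m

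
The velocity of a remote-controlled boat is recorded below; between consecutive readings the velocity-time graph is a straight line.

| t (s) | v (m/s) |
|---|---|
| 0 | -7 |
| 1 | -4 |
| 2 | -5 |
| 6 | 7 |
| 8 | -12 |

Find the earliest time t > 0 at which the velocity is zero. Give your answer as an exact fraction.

v changes sign on 2–6 s (from -5 to 7); the graph is linear there, so v = 0 at t = 2 + (5)·(6 − 2)/(7 − -5) = 11/3 s.

t = 11/3 s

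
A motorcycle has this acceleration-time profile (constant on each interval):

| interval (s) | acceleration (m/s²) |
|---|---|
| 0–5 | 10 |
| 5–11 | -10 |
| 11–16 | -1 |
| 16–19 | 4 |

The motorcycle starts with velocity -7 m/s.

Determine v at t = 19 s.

-10 m/s

Δv equals the area under the a-t graph; then v = v₀ + Δv.
0–5 s: 10 × 5 = 50 m/s
5–11 s: -10 × 6 = -60 m/s
11–16 s: -1 × 5 = -5 m/s
16–19 s: 4 × 3 = 12 m/s
Δv = -3 m/s, so v(19) = -7 + (-3) = -10 m/s.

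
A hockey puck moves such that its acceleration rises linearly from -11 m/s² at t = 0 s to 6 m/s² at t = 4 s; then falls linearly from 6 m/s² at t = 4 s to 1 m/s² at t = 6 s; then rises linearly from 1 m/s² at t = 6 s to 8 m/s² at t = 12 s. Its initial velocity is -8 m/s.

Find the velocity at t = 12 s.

Δv equals the area under the a-t graph; then v = v₀ + Δv.
0–4 s: ½(-11 + 6)(4) = -10 m/s
4–6 s: ½(6 + 1)(2) = 7 m/s
6–12 s: ½(1 + 8)(6) = 27 m/s
Δv = 24 m/s, so v(12) = -8 + (24) = 16 m/s.

16 m/s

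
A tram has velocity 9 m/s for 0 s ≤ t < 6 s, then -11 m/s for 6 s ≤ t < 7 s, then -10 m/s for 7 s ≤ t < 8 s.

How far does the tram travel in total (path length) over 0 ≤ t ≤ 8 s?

75 m

Distance (not displacement) is the total path length: add the absolute areas under v-t.
0–6 s: |9| × 6 = 54 m
6–7 s: |-11| × 1 = 11 m
7–8 s: |-10| × 1 = 10 m
Total distance = 75 m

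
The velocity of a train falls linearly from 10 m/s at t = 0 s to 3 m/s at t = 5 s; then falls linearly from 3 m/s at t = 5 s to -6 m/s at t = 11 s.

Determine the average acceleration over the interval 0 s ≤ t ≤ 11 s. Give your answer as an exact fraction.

Average acceleration = Δv/Δt = (-6 − 10)/(11 − 0) = -16/11 m/s².

-16/11 m/s²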